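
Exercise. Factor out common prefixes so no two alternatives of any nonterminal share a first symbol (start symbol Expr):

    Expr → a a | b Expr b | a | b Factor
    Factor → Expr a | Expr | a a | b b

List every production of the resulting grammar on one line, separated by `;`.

Expr has alternatives sharing prefix 'a': factor to Expr → a Expr1 with Expr1 → a | ε.
Expr has alternatives sharing prefix 'b': factor to Expr → b Expr2 with Expr2 → Expr b | Factor.
Factor has alternatives sharing prefix 'Expr': factor to Factor → Expr Factor1 with Factor1 → a | ε.

Expr → a Expr1 | b Expr2; Factor → a a | b b | Expr Factor1; Expr1 → a | epsilon; Expr2 → Expr b | Factor; Factor1 → a | epsilon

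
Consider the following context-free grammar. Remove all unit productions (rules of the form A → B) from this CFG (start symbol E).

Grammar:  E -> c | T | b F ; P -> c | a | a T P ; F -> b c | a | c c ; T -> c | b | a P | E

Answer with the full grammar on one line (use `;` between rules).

E -> c | b F | b | a P; P -> c | a | a T P; F -> b c | a | c c; T -> c | b F | b | a P

Unit pairs: E ⇒* {T}; T ⇒* {E}.
For every A with A ⇒* B via unit rules, add B's non-unit alternatives to A; then delete every rule of the form X → Y.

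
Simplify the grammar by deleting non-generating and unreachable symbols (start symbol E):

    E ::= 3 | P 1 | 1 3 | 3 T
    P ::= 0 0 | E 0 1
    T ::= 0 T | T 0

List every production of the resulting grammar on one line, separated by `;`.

E ::= 3 | P 1 | 1 3; P ::= 0 0 | E 0 1

Generating nonterminals: {E, P}.
Reachable from E after that: {E, P}.
Removed useless symbols: {T} and every production mentioning them.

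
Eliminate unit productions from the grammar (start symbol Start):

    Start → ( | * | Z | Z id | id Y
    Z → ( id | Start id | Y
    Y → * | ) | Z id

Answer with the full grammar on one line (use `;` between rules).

Unit pairs: Start ⇒* {Y, Z}; Z ⇒* {Y}.
Replace each nonterminal's rules with the union of the non-unit rules of every nonterminal it unit-derives.

Start → ( id | Start id | ( | * | Z id | id Y | ); Z → ( id | Start id | * | ) | Z id; Y → * | ) | Z id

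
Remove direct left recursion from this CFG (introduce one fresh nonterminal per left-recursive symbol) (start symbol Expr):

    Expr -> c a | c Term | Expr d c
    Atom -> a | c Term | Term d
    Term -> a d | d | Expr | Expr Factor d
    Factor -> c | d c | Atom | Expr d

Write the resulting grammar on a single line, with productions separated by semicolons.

Left recursion appears on Expr.
For Expr: α = {d c}, β = {c a, c Term}. Rewrite as Expr → β Expr1 and Expr1 → α Expr1 | ε.

Expr -> c a Expr1 | c Term Expr1; Atom -> a | c Term | Term d; Term -> a d | d | Expr | Expr Factor d; Factor -> c | d c | Atom | Expr d; Expr1 -> d c Expr1 | ε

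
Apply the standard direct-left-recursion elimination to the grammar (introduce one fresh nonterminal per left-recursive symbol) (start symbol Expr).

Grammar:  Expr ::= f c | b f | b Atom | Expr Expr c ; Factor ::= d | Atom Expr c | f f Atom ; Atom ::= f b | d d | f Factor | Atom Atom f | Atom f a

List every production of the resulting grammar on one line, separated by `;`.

Expr ::= f c Expr1 | b f Expr1 | b Atom Expr1; Factor ::= d | Atom Expr c | f f Atom; Atom ::= f b Atom1 | d d Atom1 | f Factor Atom1; Expr1 ::= Expr c Expr1 | ε; Atom1 ::= Atom f Atom1 | f a Atom1 | ε

Expr, Atom are directly left-recursive.
For Expr: α = {Expr c}, β = {f c, b f, b Atom}. Rewrite as Expr → β Expr1 and Expr1 → α Expr1 | ε.
For Atom: α = {Atom f, f a}, β = {f b, d d, f Factor}. Rewrite as Atom → β Atom1 and Atom1 → α Atom1 | ε.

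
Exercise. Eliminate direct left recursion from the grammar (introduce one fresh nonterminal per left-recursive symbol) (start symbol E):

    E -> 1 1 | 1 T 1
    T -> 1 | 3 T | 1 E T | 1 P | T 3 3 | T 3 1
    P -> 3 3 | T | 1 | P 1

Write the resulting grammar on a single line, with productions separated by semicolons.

T, P are directly left-recursive.
For T: α = {3 3, 3 1}, β = {1, 3 T, 1 E T, 1 P}. Rewrite as T → β T' and T' → α T' | ε.
For P: α = {1}, β = {3 3, T, 1}. Rewrite as P → β P' and P' → α P' | ε.

E -> 1 1 | 1 T 1; T -> 1 T' | 3 T T' | 1 E T T' | 1 P T'; P -> 3 3 P' | T P' | 1 P'; T' -> 3 3 T' | 3 1 T' | ε; P' -> 1 P' | ε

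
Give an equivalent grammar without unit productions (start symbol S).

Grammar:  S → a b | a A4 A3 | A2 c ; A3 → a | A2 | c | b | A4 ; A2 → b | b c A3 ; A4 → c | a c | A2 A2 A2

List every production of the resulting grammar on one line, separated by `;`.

S → a b | a A4 A3 | A2 c; A3 → c | a c | A2 A2 A2 | b | b c A3 | a; A2 → b | b c A3; A4 → c | a c | A2 A2 A2

Unit pairs: A3 ⇒* {A2, A4}.
Replace each nonterminal's rules with the union of the non-unit rules of every nonterminal it unit-derives.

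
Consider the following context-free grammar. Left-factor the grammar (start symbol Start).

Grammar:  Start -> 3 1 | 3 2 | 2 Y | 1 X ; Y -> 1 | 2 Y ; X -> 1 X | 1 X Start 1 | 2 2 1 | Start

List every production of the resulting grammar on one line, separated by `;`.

Start -> 2 Y | 1 X | 3 Start1; Y -> 1 | 2 Y; X -> 2 2 1 | Start | 1 X X1; Start1 -> 1 | 2; X1 -> eps | Start 1

Start has alternatives sharing prefix '3': factor to Start → 3 Start1 with Start1 → 1 | 2.
X has alternatives sharing prefix '1 X': factor to X → 1 X X1 with X1 → ε | Start 1.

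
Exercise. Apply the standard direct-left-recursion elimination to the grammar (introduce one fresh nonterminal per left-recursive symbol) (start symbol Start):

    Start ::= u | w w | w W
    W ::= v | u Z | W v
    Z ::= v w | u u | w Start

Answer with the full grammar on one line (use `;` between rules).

Start ::= u | w w | w W; W ::= v W1 | u Z W1; Z ::= v w | u u | w Start; W1 ::= v W1 | epsilon

Left recursion appears on W.
For W: α = {v}, β = {v, u Z}. Rewrite as W → β W1 and W1 → α W1 | ε.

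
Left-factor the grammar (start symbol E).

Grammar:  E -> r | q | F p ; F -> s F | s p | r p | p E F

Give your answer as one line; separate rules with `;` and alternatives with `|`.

E -> r | q | F p; F -> r p | p E F | s F'; F' -> F | p

F has alternatives sharing prefix 's': factor to F → s F' with F' → F | p.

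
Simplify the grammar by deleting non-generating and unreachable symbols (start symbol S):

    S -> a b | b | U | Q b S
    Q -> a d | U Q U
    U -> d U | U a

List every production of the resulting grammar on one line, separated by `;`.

S -> a b | b | Q b S; Q -> a d

Generating nonterminals: {Q, S}.
Reachable from S after that: {Q, S}.
Removed useless symbols: {U} and every production mentioning them.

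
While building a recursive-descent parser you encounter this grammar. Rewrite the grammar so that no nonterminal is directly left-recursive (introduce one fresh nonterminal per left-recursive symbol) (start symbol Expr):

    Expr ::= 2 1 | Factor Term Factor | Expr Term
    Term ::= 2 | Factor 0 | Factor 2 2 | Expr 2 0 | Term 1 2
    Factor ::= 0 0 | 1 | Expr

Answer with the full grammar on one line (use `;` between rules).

Directly left-recursive nonterminals: Expr, Term.
For Expr: α = {Term}, β = {2 1, Factor Term Factor}. Rewrite as Expr → β Expr1 and Expr1 → α Expr1 | ε.
For Term: α = {1 2}, β = {2, Factor 0, Factor 2 2, Expr 2 0}. Rewrite as Term → β Term1 and Term1 → α Term1 | ε.

Expr ::= 2 1 Expr1 | Factor Term Factor Expr1; Term ::= 2 Term1 | Factor 0 Term1 | Factor 2 2 Term1 | Expr 2 0 Term1; Factor ::= 0 0 | 1 | Expr; Expr1 ::= Term Expr1 | ε; Term1 ::= 1 2 Term1 | ε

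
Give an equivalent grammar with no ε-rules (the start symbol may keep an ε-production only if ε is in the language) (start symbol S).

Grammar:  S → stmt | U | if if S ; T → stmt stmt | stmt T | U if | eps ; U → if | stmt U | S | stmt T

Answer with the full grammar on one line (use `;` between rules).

S → stmt | U | if if S; T → stmt stmt | stmt T | stmt | U if; U → if | stmt U | S | stmt T | stmt

Nullable nonterminals: {T}.
ε ∉ L(G), so no ε-production is kept.
Add the nullable-subset variants: T → stmt T gives stmt T | stmt. U → stmt T gives stmt T | stmt.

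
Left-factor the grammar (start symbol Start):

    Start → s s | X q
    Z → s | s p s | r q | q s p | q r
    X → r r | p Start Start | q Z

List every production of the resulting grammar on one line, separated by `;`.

Start → s s | X q; Z → r q | s Z1 | q Z2; X → r r | p Start Start | q Z; Z1 → ε | p s; Z2 → s p | r

Z has alternatives sharing prefix 's': factor to Z → s Z1 with Z1 → ε | p s.
Z has alternatives sharing prefix 'q': factor to Z → q Z2 with Z2 → s p | r.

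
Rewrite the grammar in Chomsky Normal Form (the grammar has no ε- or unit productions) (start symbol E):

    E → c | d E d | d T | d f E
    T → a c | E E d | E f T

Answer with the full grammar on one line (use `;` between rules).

E → c | X1 Y1 | X1 T | X1 Y2; T → X3 X4 | E Y3 | E Y4; X1 → d; X2 → f; X3 → a; X4 → c; Y1 → E X1; Y2 → X2 E; Y3 → E X1; Y4 → X2 T

Introduce a nonterminal for each terminal appearing in a rule of length ≥ 2: X1 → d, X2 → f, X3 → a, X4 → c.
Binarize each right-hand side of length ≥ 3 by chaining fresh nonterminals (Y1, Y2, …): affected rules were E → X1 E X1; E → X1 X2 E; T → E E X1; T → E X2 T.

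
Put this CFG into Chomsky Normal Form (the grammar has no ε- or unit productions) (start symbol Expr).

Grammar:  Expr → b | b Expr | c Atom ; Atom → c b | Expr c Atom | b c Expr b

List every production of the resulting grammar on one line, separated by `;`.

Expr → b | X1 Expr | X2 Atom; Atom → X2 X1 | Expr Y1 | X1 Y2; X1 → b; X2 → c; Y1 → X2 Atom; Y2 → X2 Y3; Y3 → Expr X1

Introduce a nonterminal for each terminal appearing in a rule of length ≥ 2: X1 → b, X2 → c.
Binarize each right-hand side of length ≥ 3 by chaining fresh nonterminals (Y1, Y2, …): affected rules were Atom → Expr X2 Atom; Atom → X1 X2 Expr X1.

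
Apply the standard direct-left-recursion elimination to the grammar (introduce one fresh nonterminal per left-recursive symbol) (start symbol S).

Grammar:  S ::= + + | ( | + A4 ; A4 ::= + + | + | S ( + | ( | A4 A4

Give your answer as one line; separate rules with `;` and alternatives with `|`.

Left recursion appears on A4.
For A4: α = {A4}, β = {+ +, +, S ( +, (}. Rewrite as A4 → β A4' and A4' → α A4' | ε.

S ::= + + | ( | + A4; A4 ::= + + A4' | + A4' | S ( + A4' | ( A4'; A4' ::= A4 A4' | ε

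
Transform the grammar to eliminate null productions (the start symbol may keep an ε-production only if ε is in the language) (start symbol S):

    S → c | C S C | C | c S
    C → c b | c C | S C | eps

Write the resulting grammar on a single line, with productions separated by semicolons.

Nullable nonterminals: {C, S}.
ε ∈ L(G) since S is nullable, so keep S → ε.
Add the nullable-subset variants: S → C S C gives C S C | C S | C C | C | S C. C → c C gives c C | c. C → S C gives S C | S.

S → c | C S C | C S | C C | C | S C | c S | ε; C → c b | c C | c | S C | S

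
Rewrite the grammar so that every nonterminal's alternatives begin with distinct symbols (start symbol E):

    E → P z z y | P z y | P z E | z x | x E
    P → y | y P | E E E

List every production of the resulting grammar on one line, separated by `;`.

E → z x | x E | P z E'; P → E E E | y P'; E' → z y | y | E; P' → eps | P

E has alternatives sharing prefix 'P z': factor to E → P z E' with E' → z y | y | E.
P has alternatives sharing prefix 'y': factor to P → y P' with P' → ε | P.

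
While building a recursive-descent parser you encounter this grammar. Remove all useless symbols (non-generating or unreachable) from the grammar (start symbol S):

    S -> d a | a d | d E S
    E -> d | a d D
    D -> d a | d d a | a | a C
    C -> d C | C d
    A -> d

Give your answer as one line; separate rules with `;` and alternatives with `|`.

Generating nonterminals: {A, D, E, S}.
Reachable from S after that: {D, E, S}.
Removed useless symbols: {A, C} and every production mentioning them.

S -> d a | a d | d E S; E -> d | a d D; D -> d a | d d a | a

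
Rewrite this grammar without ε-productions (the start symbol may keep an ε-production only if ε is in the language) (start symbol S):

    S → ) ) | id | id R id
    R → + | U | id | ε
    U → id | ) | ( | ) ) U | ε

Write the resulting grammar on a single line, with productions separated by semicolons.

S → ) ) | id | id R id | id id; R → + | U | id; U → id | ) | ( | ) ) U | ) )

The nullable symbols are {R, U}.
ε ∉ L(G), so no ε-production is kept.
For each production, add variants omitting each subset of nullable occurrences: S → id R id gives id R id | id id. U → ) ) U gives ) ) U | ) ).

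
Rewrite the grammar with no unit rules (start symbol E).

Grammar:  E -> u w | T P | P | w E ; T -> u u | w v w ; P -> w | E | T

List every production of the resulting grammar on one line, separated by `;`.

E -> u w | T P | w E | w | u u | w v w; T -> u u | w v w; P -> u w | T P | w E | w | u u | w v w

Unit pairs: E ⇒* {P, T}; P ⇒* {E, T}.
Replace each nonterminal's rules with the union of the non-unit rules of every nonterminal it unit-derives.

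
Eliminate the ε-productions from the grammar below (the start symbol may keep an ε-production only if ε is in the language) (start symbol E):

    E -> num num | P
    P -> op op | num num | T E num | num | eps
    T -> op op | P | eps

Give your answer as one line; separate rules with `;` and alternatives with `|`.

E -> num num | P | ε; P -> op op | num num | T E num | T num | E num | num; T -> op op | P

Nullable nonterminals: {E, P, T}.
ε ∈ L(G) since E is nullable, so keep E → ε.
Add the nullable-subset variants: P → T E num gives T E num | T num | E num | num.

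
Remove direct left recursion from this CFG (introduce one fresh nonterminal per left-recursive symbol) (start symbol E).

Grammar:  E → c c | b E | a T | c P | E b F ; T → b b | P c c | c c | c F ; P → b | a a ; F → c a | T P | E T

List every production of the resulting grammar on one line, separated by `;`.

E → c c E' | b E E' | a T E' | c P E'; T → b b | P c c | c c | c F; P → b | a a; F → c a | T P | E T; E' → b F E' | ε

Directly left-recursive nonterminal: E.
For E: α = {b F}, β = {c c, b E, a T, c P}. Rewrite as E → β E' and E' → α E' | ε.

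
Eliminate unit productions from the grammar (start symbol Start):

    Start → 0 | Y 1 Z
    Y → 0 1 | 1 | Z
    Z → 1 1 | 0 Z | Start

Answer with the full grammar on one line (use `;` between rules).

Unit pairs: Y ⇒* {Start, Z}; Z ⇒* {Start}.
Replace each nonterminal's rules with the union of the non-unit rules of every nonterminal it unit-derives.

Start → 0 | Y 1 Z; Y → 1 1 | 0 Z | 0 | Y 1 Z | 0 1 | 1; Z → 1 1 | 0 Z | 0 | Y 1 Z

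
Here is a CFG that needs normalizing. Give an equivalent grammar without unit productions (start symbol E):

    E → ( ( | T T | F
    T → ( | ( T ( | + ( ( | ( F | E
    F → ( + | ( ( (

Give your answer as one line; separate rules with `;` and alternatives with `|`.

E → ( ( | T T | ( + | ( ( (; T → ( ( | T T | ( + | ( ( ( | ( | ( T ( | + ( ( | ( F; F → ( + | ( ( (

Unit pairs: E ⇒* {F}; T ⇒* {E, F}.
Replace each nonterminal's rules with the union of the non-unit rules of every nonterminal it unit-derives.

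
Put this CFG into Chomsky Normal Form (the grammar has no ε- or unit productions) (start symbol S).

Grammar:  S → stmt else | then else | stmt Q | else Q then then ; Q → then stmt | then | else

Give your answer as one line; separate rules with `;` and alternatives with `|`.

S → X1 X2 | X3 X2 | X1 Q | X2 Y1; Q → X3 X1 | then | else; X1 → stmt; X2 → else; X3 → then; Y1 → Q Y2; Y2 → X3 X3

Introduce a nonterminal for each terminal appearing in a rule of length ≥ 2: X1 → stmt, X2 → else, X3 → then.
Binarize each right-hand side of length ≥ 3 by chaining fresh nonterminals (Y1, Y2, …): affected rules were S → X2 Q X3 X3.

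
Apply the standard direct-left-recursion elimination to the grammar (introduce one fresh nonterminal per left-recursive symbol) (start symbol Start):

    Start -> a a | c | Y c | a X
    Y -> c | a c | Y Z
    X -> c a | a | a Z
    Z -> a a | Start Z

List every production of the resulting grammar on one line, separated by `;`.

Left recursion appears on Y.
For Y: α = {Z}, β = {c, a c}. Rewrite as Y → β Y1 and Y1 → α Y1 | ε.

Start -> a a | c | Y c | a X; Y -> c Y1 | a c Y1; X -> c a | a | a Z; Z -> a a | Start Z; Y1 -> Z Y1 | ε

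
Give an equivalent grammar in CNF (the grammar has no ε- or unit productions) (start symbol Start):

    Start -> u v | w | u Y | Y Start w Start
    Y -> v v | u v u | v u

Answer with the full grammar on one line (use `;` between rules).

Start -> X1 X2 | w | X1 Y | Y Y1; Y -> X2 X2 | X1 Y3 | X2 X1; X1 -> u; X2 -> v; X3 -> w; Y1 -> Start Y2; Y2 -> X3 Start; Y3 -> X2 X1

Introduce a nonterminal for each terminal appearing in a rule of length ≥ 2: X1 → u, X2 → v, X3 → w.
Binarize each right-hand side of length ≥ 3 by chaining fresh nonterminals (Y1, Y2, …): affected rules were Start → Y Start X3 Start; Y → X1 X2 X1.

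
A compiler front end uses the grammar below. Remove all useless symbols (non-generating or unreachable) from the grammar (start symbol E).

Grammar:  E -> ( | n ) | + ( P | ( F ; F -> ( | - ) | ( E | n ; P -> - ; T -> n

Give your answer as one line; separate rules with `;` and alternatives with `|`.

E -> ( | n ) | + ( P | ( F; F -> ( | - ) | ( E | n; P -> -

Generating nonterminals: {E, F, P, T}.
Reachable from E after that: {E, F, P}.
Removed useless symbols: {T} and every production mentioning them.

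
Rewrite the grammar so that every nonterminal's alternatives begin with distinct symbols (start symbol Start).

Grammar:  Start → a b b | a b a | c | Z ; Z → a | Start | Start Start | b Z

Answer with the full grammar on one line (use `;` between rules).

Start → c | Z | a b Start1; Z → a | b Z | Start Z1; Start1 → b | a; Z1 → ε | Start

Start has alternatives sharing prefix 'a b': factor to Start → a b Start1 with Start1 → b | a.
Z has alternatives sharing prefix 'Start': factor to Z → Start Z1 with Z1 → ε | Start.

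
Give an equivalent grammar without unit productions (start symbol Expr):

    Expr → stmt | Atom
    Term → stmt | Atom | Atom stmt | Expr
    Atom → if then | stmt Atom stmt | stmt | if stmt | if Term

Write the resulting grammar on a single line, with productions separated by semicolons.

Expr → if then | stmt Atom stmt | stmt | if stmt | if Term; Term → stmt | Atom stmt | if then | stmt Atom stmt | if stmt | if Term; Atom → if then | stmt Atom stmt | stmt | if stmt | if Term

Unit pairs: Expr ⇒* {Atom}; Term ⇒* {Atom, Expr}.
For each unit pair (A, B), copy every non-unit production of B to A, then drop all unit productions.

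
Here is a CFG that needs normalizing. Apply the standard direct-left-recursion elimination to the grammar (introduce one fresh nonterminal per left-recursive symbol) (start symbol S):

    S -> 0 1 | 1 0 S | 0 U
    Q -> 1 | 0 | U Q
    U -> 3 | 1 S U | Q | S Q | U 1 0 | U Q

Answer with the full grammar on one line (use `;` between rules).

S -> 0 1 | 1 0 S | 0 U; Q -> 1 | 0 | U Q; U -> 3 U' | 1 S U U' | Q U' | S Q U'; U' -> 1 0 U' | Q U' | eps

Left recursion appears on U.
For U: α = {1 0, Q}, β = {3, 1 S U, Q, S Q}. Rewrite as U → β U' and U' → α U' | ε.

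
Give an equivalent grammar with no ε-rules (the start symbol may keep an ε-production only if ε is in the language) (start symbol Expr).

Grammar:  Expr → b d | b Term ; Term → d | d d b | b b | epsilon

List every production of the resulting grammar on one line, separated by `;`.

Expr → b d | b Term | b; Term → d | d d b | b b

Nullable set = {Term}.
ε ∉ L(G), so no ε-production is kept.
For each production, add variants omitting each subset of nullable occurrences: Expr → b Term gives b Term | b.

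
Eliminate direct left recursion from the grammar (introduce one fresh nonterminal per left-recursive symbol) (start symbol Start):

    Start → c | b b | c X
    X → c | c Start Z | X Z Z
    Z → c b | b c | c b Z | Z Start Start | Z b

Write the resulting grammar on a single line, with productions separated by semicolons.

Start → c | b b | c X; X → c X1 | c Start Z X1; Z → c b Z1 | b c Z1 | c b Z Z1; X1 → Z Z X1 | ε; Z1 → Start Start Z1 | b Z1 | ε

X, Z are directly left-recursive.
For X: α = {Z Z}, β = {c, c Start Z}. Rewrite as X → β X1 and X1 → α X1 | ε.
For Z: α = {Start Start, b}, β = {c b, b c, c b Z}. Rewrite as Z → β Z1 and Z1 → α Z1 | ε.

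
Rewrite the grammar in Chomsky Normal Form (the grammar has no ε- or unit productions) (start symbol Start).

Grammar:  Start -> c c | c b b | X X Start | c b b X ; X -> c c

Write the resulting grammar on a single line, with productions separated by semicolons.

Start -> X1 X1 | X1 Y1 | X Y2 | X1 Y3; X -> X1 X1; X1 -> c; X2 -> b; Y1 -> X2 X2; Y2 -> X Start; Y3 -> X2 Y4; Y4 -> X2 X

Introduce a nonterminal for each terminal appearing in a rule of length ≥ 2: X1 → c, X2 → b.
Binarize each right-hand side of length ≥ 3 by chaining fresh nonterminals (Y1, Y2, …): affected rules were Start → X1 X2 X2; Start → X X Start; Start → X1 X2 X2 X.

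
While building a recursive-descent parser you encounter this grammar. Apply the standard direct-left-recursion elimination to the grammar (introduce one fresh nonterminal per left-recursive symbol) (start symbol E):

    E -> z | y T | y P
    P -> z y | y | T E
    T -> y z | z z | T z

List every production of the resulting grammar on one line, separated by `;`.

E -> z | y T | y P; P -> z y | y | T E; T -> y z T' | z z T'; T' -> z T' | ε

Left recursion appears on T.
For T: α = {z}, β = {y z, z z}. Rewrite as T → β T' and T' → α T' | ε.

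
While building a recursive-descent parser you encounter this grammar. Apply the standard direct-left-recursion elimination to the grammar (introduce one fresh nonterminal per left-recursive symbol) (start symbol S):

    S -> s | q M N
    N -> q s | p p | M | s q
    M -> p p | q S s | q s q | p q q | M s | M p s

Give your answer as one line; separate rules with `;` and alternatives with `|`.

S -> s | q M N; N -> q s | p p | M | s q; M -> p p M' | q S s M' | q s q M' | p q q M'; M' -> s M' | p s M' | ε

Directly left-recursive nonterminal: M.
For M: α = {s, p s}, β = {p p, q S s, q s q, p q q}. Rewrite as M → β M' and M' → α M' | ε.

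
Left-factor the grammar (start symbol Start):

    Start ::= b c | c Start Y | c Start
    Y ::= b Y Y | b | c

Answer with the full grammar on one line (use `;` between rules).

Start has alternatives sharing prefix 'c Start': factor to Start → c Start Start1 with Start1 → Y | ε.
Y has alternatives sharing prefix 'b': factor to Y → b Y1 with Y1 → Y Y | ε.

Start ::= b c | c Start Start1; Y ::= c | b Y1; Start1 ::= Y | ε; Y1 ::= Y Y | ε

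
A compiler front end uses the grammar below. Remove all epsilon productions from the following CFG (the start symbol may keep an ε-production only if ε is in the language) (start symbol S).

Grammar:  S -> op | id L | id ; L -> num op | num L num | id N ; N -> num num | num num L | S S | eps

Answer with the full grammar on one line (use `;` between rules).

S -> op | id L | id; L -> num op | num L num | id N | id; N -> num num | num num L | S S

Nullable set = {N}.
ε ∉ L(G), so no ε-production is kept.
Add the nullable-subset variants: L → id N gives id N | id.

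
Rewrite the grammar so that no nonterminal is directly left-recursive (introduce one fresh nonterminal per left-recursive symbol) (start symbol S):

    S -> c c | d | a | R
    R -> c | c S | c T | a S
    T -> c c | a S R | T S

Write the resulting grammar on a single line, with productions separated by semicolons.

Left recursion appears on T.
For T: α = {S}, β = {c c, a S R}. Rewrite as T → β T' and T' → α T' | ε.

S -> c c | d | a | R; R -> c | c S | c T | a S; T -> c c T' | a S R T'; T' -> S T' | ε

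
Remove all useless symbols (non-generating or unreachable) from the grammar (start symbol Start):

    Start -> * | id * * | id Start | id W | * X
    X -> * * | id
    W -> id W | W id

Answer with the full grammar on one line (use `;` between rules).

Start -> * | id * * | id Start | * X; X -> * * | id

Generating nonterminals: {Start, X}.
Reachable from Start after that: {Start, X}.
Removed useless symbols: {W} and every production mentioning them.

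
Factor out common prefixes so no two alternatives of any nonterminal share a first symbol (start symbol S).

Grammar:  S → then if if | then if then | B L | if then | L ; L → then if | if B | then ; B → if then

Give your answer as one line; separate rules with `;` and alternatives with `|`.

S has alternatives sharing prefix 'then if': factor to S → then if S' with S' → if | then.
L has alternatives sharing prefix 'then': factor to L → then L' with L' → if | ε.

S → B L | if then | L | then if S'; L → if B | then L'; B → if then; S' → if | then; L' → if | epsilon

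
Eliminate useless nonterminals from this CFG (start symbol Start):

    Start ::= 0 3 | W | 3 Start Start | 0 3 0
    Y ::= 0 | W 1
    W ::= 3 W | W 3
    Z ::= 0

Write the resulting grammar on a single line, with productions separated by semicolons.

Generating nonterminals: {Start, Y, Z}.
Reachable from Start after that: {Start}.
Removed useless symbols: {W, Y, Z} and every production mentioning them.

Start ::= 0 3 | 3 Start Start | 0 3 0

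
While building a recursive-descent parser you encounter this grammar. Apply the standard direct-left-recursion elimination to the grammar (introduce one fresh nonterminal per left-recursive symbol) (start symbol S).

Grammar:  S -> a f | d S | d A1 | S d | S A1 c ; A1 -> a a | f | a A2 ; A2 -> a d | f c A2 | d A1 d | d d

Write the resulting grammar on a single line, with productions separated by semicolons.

S -> a f S' | d S S' | d A1 S'; A1 -> a a | f | a A2; A2 -> a d | f c A2 | d A1 d | d d; S' -> d S' | A1 c S' | epsilon

S is directly left-recursive.
For S: α = {d, A1 c}, β = {a f, d S, d A1}. Rewrite as S → β S' and S' → α S' | ε.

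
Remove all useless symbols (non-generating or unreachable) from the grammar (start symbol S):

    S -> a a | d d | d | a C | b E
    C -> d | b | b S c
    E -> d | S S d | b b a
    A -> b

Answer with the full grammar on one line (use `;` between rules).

Generating nonterminals: {A, C, E, S}.
Reachable from S after that: {C, E, S}.
Removed useless symbols: {A} and every production mentioning them.

S -> a a | d d | d | a C | b E; C -> d | b | b S c; E -> d | S S d | b b a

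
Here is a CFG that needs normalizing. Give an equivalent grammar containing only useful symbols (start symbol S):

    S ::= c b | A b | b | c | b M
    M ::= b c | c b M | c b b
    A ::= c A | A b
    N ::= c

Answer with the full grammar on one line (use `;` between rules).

Generating nonterminals: {M, N, S}.
Reachable from S after that: {M, S}.
Removed useless symbols: {A, N} and every production mentioning them.

S ::= c b | b | c | b M; M ::= b c | c b M | c b b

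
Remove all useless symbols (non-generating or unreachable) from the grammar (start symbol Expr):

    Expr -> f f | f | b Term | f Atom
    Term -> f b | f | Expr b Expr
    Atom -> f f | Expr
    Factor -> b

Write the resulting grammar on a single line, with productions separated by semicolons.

Generating nonterminals: {Atom, Expr, Factor, Term}.
Reachable from Expr after that: {Atom, Expr, Term}.
Removed useless symbols: {Factor} and every production mentioning them.

Expr -> f f | f | b Term | f Atom; Term -> f b | f | Expr b Expr; Atom -> f f | Expr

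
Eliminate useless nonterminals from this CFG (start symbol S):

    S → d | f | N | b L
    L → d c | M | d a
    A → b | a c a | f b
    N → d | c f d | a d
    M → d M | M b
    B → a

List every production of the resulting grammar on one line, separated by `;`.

Generating nonterminals: {A, B, L, N, S}.
Reachable from S after that: {L, N, S}.
Removed useless symbols: {A, B, M} and every production mentioning them.

S → d | f | N | b L; L → d c | d a; N → d | c f d | a d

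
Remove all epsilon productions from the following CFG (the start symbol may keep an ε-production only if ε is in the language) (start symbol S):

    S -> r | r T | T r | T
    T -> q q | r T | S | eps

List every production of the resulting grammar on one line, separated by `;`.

Nullable nonterminals: {S, T}.
ε ∈ L(G) since S is nullable, so keep S → ε.
For each production, add variants omitting each subset of nullable occurrences: T → r T gives r T | r.

S -> r | r T | T r | T | eps; T -> q q | r T | r | S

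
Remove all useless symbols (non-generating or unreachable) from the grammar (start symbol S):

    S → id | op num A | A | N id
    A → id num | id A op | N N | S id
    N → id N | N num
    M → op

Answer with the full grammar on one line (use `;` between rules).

S → id | op num A | A; A → id num | id A op | S id

Generating nonterminals: {A, M, S}.
Reachable from S after that: {A, S}.
Removed useless symbols: {M, N} and every production mentioning them.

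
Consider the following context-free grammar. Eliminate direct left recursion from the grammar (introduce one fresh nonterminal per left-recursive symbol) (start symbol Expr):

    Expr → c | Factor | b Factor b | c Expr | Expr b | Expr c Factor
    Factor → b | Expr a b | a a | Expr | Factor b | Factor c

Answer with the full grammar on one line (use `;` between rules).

Directly left-recursive nonterminals: Expr, Factor.
For Expr: α = {b, c Factor}, β = {c, Factor, b Factor b, c Expr}. Rewrite as Expr → β Expr1 and Expr1 → α Expr1 | ε.
For Factor: α = {b, c}, β = {b, Expr a b, a a, Expr}. Rewrite as Factor → β Factor1 and Factor1 → α Factor1 | ε.

Expr → c Expr1 | Factor Expr1 | b Factor b Expr1 | c Expr Expr1; Factor → b Factor1 | Expr a b Factor1 | a a Factor1 | Expr Factor1; Expr1 → b Expr1 | c Factor Expr1 | ε; Factor1 → b Factor1 | c Factor1 | ε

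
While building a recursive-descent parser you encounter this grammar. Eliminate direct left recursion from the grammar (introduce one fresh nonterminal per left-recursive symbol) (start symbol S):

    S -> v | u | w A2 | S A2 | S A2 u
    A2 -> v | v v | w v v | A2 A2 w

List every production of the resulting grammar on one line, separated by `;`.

Directly left-recursive nonterminals: S, A2.
For S: α = {A2, A2 u}, β = {v, u, w A2}. Rewrite as S → β S' and S' → α S' | ε.
For A2: α = {A2 w}, β = {v, v v, w v v}. Rewrite as A2 → β A2' and A2' → α A2' | ε.

S -> v S' | u S' | w A2 S'; A2 -> v A2' | v v A2' | w v v A2'; S' -> A2 S' | A2 u S' | ε; A2' -> A2 w A2' | ε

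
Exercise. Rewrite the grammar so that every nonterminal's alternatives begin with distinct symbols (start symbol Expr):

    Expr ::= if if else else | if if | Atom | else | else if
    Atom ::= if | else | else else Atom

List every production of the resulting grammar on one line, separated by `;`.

Expr has alternatives sharing prefix 'if if': factor to Expr → if if Expr1 with Expr1 → else else | ε.
Expr has alternatives sharing prefix 'else': factor to Expr → else Expr2 with Expr2 → ε | if.
Atom has alternatives sharing prefix 'else': factor to Atom → else Atom1 with Atom1 → ε | else Atom.

Expr ::= Atom | if if Expr1 | else Expr2; Atom ::= if | else Atom1; Expr1 ::= else else | ε; Expr2 ::= ε | if; Atom1 ::= ε | else Atom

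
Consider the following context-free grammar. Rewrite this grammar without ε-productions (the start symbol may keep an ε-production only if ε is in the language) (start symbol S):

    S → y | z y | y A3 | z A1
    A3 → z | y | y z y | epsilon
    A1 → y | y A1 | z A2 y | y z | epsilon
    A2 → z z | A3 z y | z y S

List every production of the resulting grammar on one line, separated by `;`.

S → y | z y | y A3 | z A1 | z; A3 → z | y | y z y; A1 → y | y A1 | z A2 y | y z; A2 → z z | A3 z y | z y | z y S

Nullable set = {A1, A3}.
ε ∉ L(G), so no ε-production is kept.
Add the nullable-subset variants: S → z A1 gives z A1 | z. A2 → A3 z y gives A3 z y | z y.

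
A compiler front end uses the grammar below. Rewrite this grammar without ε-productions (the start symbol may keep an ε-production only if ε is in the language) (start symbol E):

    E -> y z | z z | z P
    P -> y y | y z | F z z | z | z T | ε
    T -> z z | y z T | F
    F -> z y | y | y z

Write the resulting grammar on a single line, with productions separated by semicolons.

E -> y z | z z | z P | z; P -> y y | y z | F z z | z | z T; T -> z z | y z T | F; F -> z y | y | y z

The nullable symbols are {P}.
ε ∉ L(G), so no ε-production is kept.
Expand every rule over subsets of its nullable positions: E → z P gives z P | z.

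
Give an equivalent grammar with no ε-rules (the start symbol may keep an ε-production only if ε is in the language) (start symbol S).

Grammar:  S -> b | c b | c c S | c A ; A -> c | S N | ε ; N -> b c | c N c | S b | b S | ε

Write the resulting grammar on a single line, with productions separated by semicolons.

S -> b | c b | c c S | c A | c; A -> c | S N | S; N -> b c | c N c | c c | S b | b S

Nullable set = {A, N}.
ε ∉ L(G), so no ε-production is kept.
For each production, add variants omitting each subset of nullable occurrences: S → c A gives c A | c. A → S N gives S N | S. N → c N c gives c N c | c c.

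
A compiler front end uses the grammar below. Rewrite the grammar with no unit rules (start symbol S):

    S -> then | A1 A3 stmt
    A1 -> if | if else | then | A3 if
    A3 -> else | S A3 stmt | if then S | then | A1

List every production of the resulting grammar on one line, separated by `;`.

Unit pairs: A3 ⇒* {A1}.
Replace each nonterminal's rules with the union of the non-unit rules of every nonterminal it unit-derives.

S -> then | A1 A3 stmt; A1 -> if | if else | then | A3 if; A3 -> if | if else | then | A3 if | else | S A3 stmt | if then S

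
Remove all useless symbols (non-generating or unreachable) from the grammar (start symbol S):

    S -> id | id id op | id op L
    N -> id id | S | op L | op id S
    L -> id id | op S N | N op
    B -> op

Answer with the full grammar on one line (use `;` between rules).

Generating nonterminals: {B, L, N, S}.
Reachable from S after that: {L, N, S}.
Removed useless symbols: {B} and every production mentioning them.

S -> id | id id op | id op L; N -> id id | S | op L | op id S; L -> id id | op S N | N op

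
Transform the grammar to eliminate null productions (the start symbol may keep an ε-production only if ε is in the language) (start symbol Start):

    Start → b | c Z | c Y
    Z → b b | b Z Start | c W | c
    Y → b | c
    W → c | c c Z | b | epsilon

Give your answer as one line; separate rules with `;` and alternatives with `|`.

Nullable nonterminals: {W}.
ε ∉ L(G), so no ε-production is kept.
For each production, add variants omitting each subset of nullable occurrences: Z → c W gives c W | c.

Start → b | c Z | c Y; Z → b b | b Z Start | c W | c; Y → b | c; W → c | c c Z | b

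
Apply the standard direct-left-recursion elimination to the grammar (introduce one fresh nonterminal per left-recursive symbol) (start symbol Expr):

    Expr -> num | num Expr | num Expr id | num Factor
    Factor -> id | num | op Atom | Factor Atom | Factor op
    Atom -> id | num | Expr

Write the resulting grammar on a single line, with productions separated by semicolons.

Expr -> num | num Expr | num Expr id | num Factor; Factor -> id Factor1 | num Factor1 | op Atom Factor1; Atom -> id | num | Expr; Factor1 -> Atom Factor1 | op Factor1 | eps

Left recursion appears on Factor.
For Factor: α = {Atom, op}, β = {id, num, op Atom}. Rewrite as Factor → β Factor1 and Factor1 → α Factor1 | ε.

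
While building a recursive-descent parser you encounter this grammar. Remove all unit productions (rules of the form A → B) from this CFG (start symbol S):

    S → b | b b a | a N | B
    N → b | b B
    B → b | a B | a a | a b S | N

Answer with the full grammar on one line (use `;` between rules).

S → b | a B | a a | a b S | b b a | a N | b B; N → b | b B; B → b | a B | a a | a b S | b B

Unit pairs: B ⇒* {N}; S ⇒* {B, N}.
Replace each nonterminal's rules with the union of the non-unit rules of every nonterminal it unit-derives.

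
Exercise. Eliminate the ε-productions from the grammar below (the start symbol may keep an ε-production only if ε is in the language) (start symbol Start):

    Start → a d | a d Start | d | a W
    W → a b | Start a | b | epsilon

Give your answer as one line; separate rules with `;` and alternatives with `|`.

Start → a d | a d Start | d | a W | a; W → a b | Start a | b

Nullable set = {W}.
ε ∉ L(G), so no ε-production is kept.
Add the nullable-subset variants: Start → a W gives a W | a.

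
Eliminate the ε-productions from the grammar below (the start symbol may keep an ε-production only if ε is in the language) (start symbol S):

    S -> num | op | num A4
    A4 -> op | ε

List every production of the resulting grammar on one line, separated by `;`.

S -> num | op | num A4; A4 -> op

Nullable set = {A4}.
ε ∉ L(G), so no ε-production is kept.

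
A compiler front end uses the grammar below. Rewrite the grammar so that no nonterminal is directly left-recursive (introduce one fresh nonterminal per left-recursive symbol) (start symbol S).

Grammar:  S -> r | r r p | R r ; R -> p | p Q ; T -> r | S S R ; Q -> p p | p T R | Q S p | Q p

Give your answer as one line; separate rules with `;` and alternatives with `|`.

S -> r | r r p | R r; R -> p | p Q; T -> r | S S R; Q -> p p Q' | p T R Q'; Q' -> S p Q' | p Q' | ε

Directly left-recursive nonterminal: Q.
For Q: α = {S p, p}, β = {p p, p T R}. Rewrite as Q → β Q' and Q' → α Q' | ε.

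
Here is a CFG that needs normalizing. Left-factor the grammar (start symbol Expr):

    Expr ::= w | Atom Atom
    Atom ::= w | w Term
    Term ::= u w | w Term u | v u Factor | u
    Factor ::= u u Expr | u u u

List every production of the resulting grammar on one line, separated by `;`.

Atom has alternatives sharing prefix 'w': factor to Atom → w Atom1 with Atom1 → ε | Term.
Term has alternatives sharing prefix 'u': factor to Term → u Term1 with Term1 → w | ε.
Factor has alternatives sharing prefix 'u u': factor to Factor → u u Factor1 with Factor1 → Expr | u.

Expr ::= w | Atom Atom; Atom ::= w Atom1; Term ::= w Term u | v u Factor | u Term1; Factor ::= u u Factor1; Atom1 ::= eps | Term; Term1 ::= w | eps; Factor1 ::= Expr | u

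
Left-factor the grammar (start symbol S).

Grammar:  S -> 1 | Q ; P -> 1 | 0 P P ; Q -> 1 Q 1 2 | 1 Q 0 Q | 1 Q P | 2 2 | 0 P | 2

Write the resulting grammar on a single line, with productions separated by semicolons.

Q has alternatives sharing prefix '1 Q': factor to Q → 1 Q Q' with Q' → 1 2 | 0 Q | P.
Q has alternatives sharing prefix '2': factor to Q → 2 Q'' with Q'' → 2 | ε.

S -> 1 | Q; P -> 1 | 0 P P; Q -> 0 P | 1 Q Q' | 2 Q''; Q' -> 1 2 | 0 Q | P; Q'' -> 2 | ε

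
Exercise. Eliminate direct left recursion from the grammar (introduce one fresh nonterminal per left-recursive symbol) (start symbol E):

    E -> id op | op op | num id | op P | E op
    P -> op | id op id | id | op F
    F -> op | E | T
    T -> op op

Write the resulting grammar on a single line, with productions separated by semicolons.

Directly left-recursive nonterminal: E.
For E: α = {op}, β = {id op, op op, num id, op P}. Rewrite as E → β E' and E' → α E' | ε.

E -> id op E' | op op E' | num id E' | op P E'; P -> op | id op id | id | op F; F -> op | E | T; T -> op op; E' -> op E' | ε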